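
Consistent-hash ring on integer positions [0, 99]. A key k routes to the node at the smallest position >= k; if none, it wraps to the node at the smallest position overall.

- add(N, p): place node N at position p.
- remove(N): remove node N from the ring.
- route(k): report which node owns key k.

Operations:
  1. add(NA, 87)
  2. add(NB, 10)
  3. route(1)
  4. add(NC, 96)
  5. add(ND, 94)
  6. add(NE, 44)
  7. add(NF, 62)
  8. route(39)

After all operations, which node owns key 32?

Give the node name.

Op 1: add NA@87 -> ring=[87:NA]
Op 2: add NB@10 -> ring=[10:NB,87:NA]
Op 3: route key 1: smallest pos >= 1 is 10 -> NB
Op 4: add NC@96 -> ring=[10:NB,87:NA,96:NC]
Op 5: add ND@94 -> ring=[10:NB,87:NA,94:ND,96:NC]
Op 6: add NE@44 -> ring=[10:NB,44:NE,87:NA,94:ND,96:NC]
Op 7: add NF@62 -> ring=[10:NB,44:NE,62:NF,87:NA,94:ND,96:NC]
Op 8: route key 39: smallest pos >= 39 is 44 -> NE
Final route key 32: smallest pos >= 32 is 44 -> NE

Answer: NE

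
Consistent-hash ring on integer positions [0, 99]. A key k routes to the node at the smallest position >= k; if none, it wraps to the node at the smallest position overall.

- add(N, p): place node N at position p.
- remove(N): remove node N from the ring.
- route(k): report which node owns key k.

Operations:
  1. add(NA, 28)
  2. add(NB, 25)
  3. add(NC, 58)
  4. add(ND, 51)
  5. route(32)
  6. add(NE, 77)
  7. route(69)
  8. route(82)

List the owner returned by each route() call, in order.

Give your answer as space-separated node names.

Op 1: add NA@28 -> ring=[28:NA]
Op 2: add NB@25 -> ring=[25:NB,28:NA]
Op 3: add NC@58 -> ring=[25:NB,28:NA,58:NC]
Op 4: add ND@51 -> ring=[25:NB,28:NA,51:ND,58:NC]
Op 5: route key 32: smallest pos >= 32 is 51 -> ND
Op 6: add NE@77 -> ring=[25:NB,28:NA,51:ND,58:NC,77:NE]
Op 7: route key 69: smallest pos >= 69 is 77 -> NE
Op 8: route key 82: none >= 82, wrap to smallest pos 25 -> NB

Answer: ND NE NB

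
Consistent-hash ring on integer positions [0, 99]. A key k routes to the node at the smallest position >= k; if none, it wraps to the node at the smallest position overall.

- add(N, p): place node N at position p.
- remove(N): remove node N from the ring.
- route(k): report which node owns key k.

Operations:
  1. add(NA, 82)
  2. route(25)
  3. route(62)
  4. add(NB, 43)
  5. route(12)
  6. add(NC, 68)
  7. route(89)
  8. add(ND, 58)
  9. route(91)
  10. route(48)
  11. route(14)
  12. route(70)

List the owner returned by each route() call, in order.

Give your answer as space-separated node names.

Op 1: add NA@82 -> ring=[82:NA]
Op 2: route key 25: smallest pos >= 25 is 82 -> NA
Op 3: route key 62: smallest pos >= 62 is 82 -> NA
Op 4: add NB@43 -> ring=[43:NB,82:NA]
Op 5: route key 12: smallest pos >= 12 is 43 -> NB
Op 6: add NC@68 -> ring=[43:NB,68:NC,82:NA]
Op 7: route key 89: none >= 89, wrap to smallest pos 43 -> NB
Op 8: add ND@58 -> ring=[43:NB,58:ND,68:NC,82:NA]
Op 9: route key 91: none >= 91, wrap to smallest pos 43 -> NB
Op 10: route key 48: smallest pos >= 48 is 58 -> ND
Op 11: route key 14: smallest pos >= 14 is 43 -> NB
Op 12: route key 70: smallest pos >= 70 is 82 -> NA

Answer: NA NA NB NB NB ND NB NA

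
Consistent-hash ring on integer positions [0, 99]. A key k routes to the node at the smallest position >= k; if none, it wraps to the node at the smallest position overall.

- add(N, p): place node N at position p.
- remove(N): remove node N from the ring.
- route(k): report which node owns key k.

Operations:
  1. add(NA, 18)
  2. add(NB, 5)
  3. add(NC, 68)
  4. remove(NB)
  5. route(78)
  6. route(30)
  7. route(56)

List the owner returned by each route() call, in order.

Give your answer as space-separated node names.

Answer: NA NC NC

Derivation:
Op 1: add NA@18 -> ring=[18:NA]
Op 2: add NB@5 -> ring=[5:NB,18:NA]
Op 3: add NC@68 -> ring=[5:NB,18:NA,68:NC]
Op 4: remove NB -> ring=[18:NA,68:NC]
Op 5: route key 78: none >= 78, wrap to smallest pos 18 -> NA
Op 6: route key 30: smallest pos >= 30 is 68 -> NC
Op 7: route key 56: smallest pos >= 56 is 68 -> NC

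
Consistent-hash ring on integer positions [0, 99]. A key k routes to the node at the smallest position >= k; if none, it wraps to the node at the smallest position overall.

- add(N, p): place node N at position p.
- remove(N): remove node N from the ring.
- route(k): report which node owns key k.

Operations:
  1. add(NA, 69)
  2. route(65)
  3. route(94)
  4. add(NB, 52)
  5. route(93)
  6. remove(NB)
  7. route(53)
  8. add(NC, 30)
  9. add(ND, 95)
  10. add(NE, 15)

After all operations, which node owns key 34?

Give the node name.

Answer: NA

Derivation:
Op 1: add NA@69 -> ring=[69:NA]
Op 2: route key 65: smallest pos >= 65 is 69 -> NA
Op 3: route key 94: none >= 94, wrap to smallest pos 69 -> NA
Op 4: add NB@52 -> ring=[52:NB,69:NA]
Op 5: route key 93: none >= 93, wrap to smallest pos 52 -> NB
Op 6: remove NB -> ring=[69:NA]
Op 7: route key 53: smallest pos >= 53 is 69 -> NA
Op 8: add NC@30 -> ring=[30:NC,69:NA]
Op 9: add ND@95 -> ring=[30:NC,69:NA,95:ND]
Op 10: add NE@15 -> ring=[15:NE,30:NC,69:NA,95:ND]
Final route key 34: smallest pos >= 34 is 69 -> NA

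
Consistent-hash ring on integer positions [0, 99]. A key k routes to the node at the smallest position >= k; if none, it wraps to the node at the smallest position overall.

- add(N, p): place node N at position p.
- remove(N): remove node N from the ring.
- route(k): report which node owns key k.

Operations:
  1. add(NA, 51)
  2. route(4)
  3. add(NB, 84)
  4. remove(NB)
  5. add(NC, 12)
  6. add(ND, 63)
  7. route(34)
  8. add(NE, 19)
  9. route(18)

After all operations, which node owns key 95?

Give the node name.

Op 1: add NA@51 -> ring=[51:NA]
Op 2: route key 4: smallest pos >= 4 is 51 -> NA
Op 3: add NB@84 -> ring=[51:NA,84:NB]
Op 4: remove NB -> ring=[51:NA]
Op 5: add NC@12 -> ring=[12:NC,51:NA]
Op 6: add ND@63 -> ring=[12:NC,51:NA,63:ND]
Op 7: route key 34: smallest pos >= 34 is 51 -> NA
Op 8: add NE@19 -> ring=[12:NC,19:NE,51:NA,63:ND]
Op 9: route key 18: smallest pos >= 18 is 19 -> NE
Final route key 95: none >= 95, wrap to smallest pos 12 -> NC

Answer: NC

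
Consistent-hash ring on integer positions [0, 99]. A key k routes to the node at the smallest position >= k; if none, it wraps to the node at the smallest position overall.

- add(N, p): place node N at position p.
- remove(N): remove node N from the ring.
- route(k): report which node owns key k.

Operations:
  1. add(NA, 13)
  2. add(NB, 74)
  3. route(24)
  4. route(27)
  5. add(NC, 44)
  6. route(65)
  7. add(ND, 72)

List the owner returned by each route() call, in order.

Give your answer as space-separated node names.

Op 1: add NA@13 -> ring=[13:NA]
Op 2: add NB@74 -> ring=[13:NA,74:NB]
Op 3: route key 24: smallest pos >= 24 is 74 -> NB
Op 4: route key 27: smallest pos >= 27 is 74 -> NB
Op 5: add NC@44 -> ring=[13:NA,44:NC,74:NB]
Op 6: route key 65: smallest pos >= 65 is 74 -> NB
Op 7: add ND@72 -> ring=[13:NA,44:NC,72:ND,74:NB]

Answer: NB NB NB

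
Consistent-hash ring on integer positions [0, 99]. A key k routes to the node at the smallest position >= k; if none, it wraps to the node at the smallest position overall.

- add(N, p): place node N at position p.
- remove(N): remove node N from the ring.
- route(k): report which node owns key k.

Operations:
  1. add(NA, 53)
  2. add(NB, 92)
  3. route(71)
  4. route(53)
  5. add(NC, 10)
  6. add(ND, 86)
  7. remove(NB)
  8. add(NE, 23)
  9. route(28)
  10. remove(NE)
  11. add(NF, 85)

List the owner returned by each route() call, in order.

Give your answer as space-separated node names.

Op 1: add NA@53 -> ring=[53:NA]
Op 2: add NB@92 -> ring=[53:NA,92:NB]
Op 3: route key 71: smallest pos >= 71 is 92 -> NB
Op 4: route key 53: smallest pos >= 53 is 53 -> NA
Op 5: add NC@10 -> ring=[10:NC,53:NA,92:NB]
Op 6: add ND@86 -> ring=[10:NC,53:NA,86:ND,92:NB]
Op 7: remove NB -> ring=[10:NC,53:NA,86:ND]
Op 8: add NE@23 -> ring=[10:NC,23:NE,53:NA,86:ND]
Op 9: route key 28: smallest pos >= 28 is 53 -> NA
Op 10: remove NE -> ring=[10:NC,53:NA,86:ND]
Op 11: add NF@85 -> ring=[10:NC,53:NA,85:NF,86:ND]

Answer: NB NA NA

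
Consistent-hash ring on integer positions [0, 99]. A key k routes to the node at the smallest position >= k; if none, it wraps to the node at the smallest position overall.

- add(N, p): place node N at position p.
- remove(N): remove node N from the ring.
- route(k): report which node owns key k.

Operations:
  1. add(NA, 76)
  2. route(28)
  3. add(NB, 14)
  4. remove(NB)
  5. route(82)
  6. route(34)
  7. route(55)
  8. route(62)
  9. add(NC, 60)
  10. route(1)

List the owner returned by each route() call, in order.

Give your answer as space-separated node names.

Op 1: add NA@76 -> ring=[76:NA]
Op 2: route key 28: smallest pos >= 28 is 76 -> NA
Op 3: add NB@14 -> ring=[14:NB,76:NA]
Op 4: remove NB -> ring=[76:NA]
Op 5: route key 82: none >= 82, wrap to smallest pos 76 -> NA
Op 6: route key 34: smallest pos >= 34 is 76 -> NA
Op 7: route key 55: smallest pos >= 55 is 76 -> NA
Op 8: route key 62: smallest pos >= 62 is 76 -> NA
Op 9: add NC@60 -> ring=[60:NC,76:NA]
Op 10: route key 1: smallest pos >= 1 is 60 -> NC

Answer: NA NA NA NA NA NC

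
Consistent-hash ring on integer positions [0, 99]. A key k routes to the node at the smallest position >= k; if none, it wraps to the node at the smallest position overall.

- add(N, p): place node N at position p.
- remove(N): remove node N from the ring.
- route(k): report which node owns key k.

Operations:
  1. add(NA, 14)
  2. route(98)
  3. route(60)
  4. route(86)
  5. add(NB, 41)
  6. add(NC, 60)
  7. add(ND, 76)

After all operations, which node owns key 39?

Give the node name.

Op 1: add NA@14 -> ring=[14:NA]
Op 2: route key 98: none >= 98, wrap to smallest pos 14 -> NA
Op 3: route key 60: none >= 60, wrap to smallest pos 14 -> NA
Op 4: route key 86: none >= 86, wrap to smallest pos 14 -> NA
Op 5: add NB@41 -> ring=[14:NA,41:NB]
Op 6: add NC@60 -> ring=[14:NA,41:NB,60:NC]
Op 7: add ND@76 -> ring=[14:NA,41:NB,60:NC,76:ND]
Final route key 39: smallest pos >= 39 is 41 -> NB

Answer: NB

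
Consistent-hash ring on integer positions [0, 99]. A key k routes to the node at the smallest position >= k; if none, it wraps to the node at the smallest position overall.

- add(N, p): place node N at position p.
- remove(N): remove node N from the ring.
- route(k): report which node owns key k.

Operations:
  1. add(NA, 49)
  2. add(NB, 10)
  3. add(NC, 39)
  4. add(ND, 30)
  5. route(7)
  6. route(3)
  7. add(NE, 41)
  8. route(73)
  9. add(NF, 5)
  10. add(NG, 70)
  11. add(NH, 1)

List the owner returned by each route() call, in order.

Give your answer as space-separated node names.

Op 1: add NA@49 -> ring=[49:NA]
Op 2: add NB@10 -> ring=[10:NB,49:NA]
Op 3: add NC@39 -> ring=[10:NB,39:NC,49:NA]
Op 4: add ND@30 -> ring=[10:NB,30:ND,39:NC,49:NA]
Op 5: route key 7: smallest pos >= 7 is 10 -> NB
Op 6: route key 3: smallest pos >= 3 is 10 -> NB
Op 7: add NE@41 -> ring=[10:NB,30:ND,39:NC,41:NE,49:NA]
Op 8: route key 73: none >= 73, wrap to smallest pos 10 -> NB
Op 9: add NF@5 -> ring=[5:NF,10:NB,30:ND,39:NC,41:NE,49:NA]
Op 10: add NG@70 -> ring=[5:NF,10:NB,30:ND,39:NC,41:NE,49:NA,70:NG]
Op 11: add NH@1 -> ring=[1:NH,5:NF,10:NB,30:ND,39:NC,41:NE,49:NA,70:NG]

Answer: NB NB NB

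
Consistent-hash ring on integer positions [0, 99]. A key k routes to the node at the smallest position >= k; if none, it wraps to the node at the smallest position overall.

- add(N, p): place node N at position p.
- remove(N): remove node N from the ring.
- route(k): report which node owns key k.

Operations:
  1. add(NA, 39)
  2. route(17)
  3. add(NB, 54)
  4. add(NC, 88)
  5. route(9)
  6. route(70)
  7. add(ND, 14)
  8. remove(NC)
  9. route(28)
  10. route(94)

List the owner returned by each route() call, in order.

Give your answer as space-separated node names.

Op 1: add NA@39 -> ring=[39:NA]
Op 2: route key 17: smallest pos >= 17 is 39 -> NA
Op 3: add NB@54 -> ring=[39:NA,54:NB]
Op 4: add NC@88 -> ring=[39:NA,54:NB,88:NC]
Op 5: route key 9: smallest pos >= 9 is 39 -> NA
Op 6: route key 70: smallest pos >= 70 is 88 -> NC
Op 7: add ND@14 -> ring=[14:ND,39:NA,54:NB,88:NC]
Op 8: remove NC -> ring=[14:ND,39:NA,54:NB]
Op 9: route key 28: smallest pos >= 28 is 39 -> NA
Op 10: route key 94: none >= 94, wrap to smallest pos 14 -> ND

Answer: NA NA NC NA ND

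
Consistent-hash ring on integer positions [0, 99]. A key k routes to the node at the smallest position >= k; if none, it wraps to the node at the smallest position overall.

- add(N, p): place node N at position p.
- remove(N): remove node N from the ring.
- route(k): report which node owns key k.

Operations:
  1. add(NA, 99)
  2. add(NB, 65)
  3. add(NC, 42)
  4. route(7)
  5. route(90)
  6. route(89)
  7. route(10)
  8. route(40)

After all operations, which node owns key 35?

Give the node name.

Answer: NC

Derivation:
Op 1: add NA@99 -> ring=[99:NA]
Op 2: add NB@65 -> ring=[65:NB,99:NA]
Op 3: add NC@42 -> ring=[42:NC,65:NB,99:NA]
Op 4: route key 7: smallest pos >= 7 is 42 -> NC
Op 5: route key 90: smallest pos >= 90 is 99 -> NA
Op 6: route key 89: smallest pos >= 89 is 99 -> NA
Op 7: route key 10: smallest pos >= 10 is 42 -> NC
Op 8: route key 40: smallest pos >= 40 is 42 -> NC
Final route key 35: smallest pos >= 35 is 42 -> NC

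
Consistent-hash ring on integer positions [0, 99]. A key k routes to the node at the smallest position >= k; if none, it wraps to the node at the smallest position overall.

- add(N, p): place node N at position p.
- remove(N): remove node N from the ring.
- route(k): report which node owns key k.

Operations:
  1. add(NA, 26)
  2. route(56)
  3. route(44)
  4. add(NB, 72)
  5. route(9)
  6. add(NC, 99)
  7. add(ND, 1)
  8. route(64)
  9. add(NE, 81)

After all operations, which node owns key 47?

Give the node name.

Op 1: add NA@26 -> ring=[26:NA]
Op 2: route key 56: none >= 56, wrap to smallest pos 26 -> NA
Op 3: route key 44: none >= 44, wrap to smallest pos 26 -> NA
Op 4: add NB@72 -> ring=[26:NA,72:NB]
Op 5: route key 9: smallest pos >= 9 is 26 -> NA
Op 6: add NC@99 -> ring=[26:NA,72:NB,99:NC]
Op 7: add ND@1 -> ring=[1:ND,26:NA,72:NB,99:NC]
Op 8: route key 64: smallest pos >= 64 is 72 -> NB
Op 9: add NE@81 -> ring=[1:ND,26:NA,72:NB,81:NE,99:NC]
Final route key 47: smallest pos >= 47 is 72 -> NB

Answer: NB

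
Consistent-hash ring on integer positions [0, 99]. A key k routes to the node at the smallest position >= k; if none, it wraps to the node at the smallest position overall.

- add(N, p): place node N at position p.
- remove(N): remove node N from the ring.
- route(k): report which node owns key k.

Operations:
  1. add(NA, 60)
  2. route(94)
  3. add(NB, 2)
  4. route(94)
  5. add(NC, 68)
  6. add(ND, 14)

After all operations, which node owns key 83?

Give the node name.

Answer: NB

Derivation:
Op 1: add NA@60 -> ring=[60:NA]
Op 2: route key 94: none >= 94, wrap to smallest pos 60 -> NA
Op 3: add NB@2 -> ring=[2:NB,60:NA]
Op 4: route key 94: none >= 94, wrap to smallest pos 2 -> NB
Op 5: add NC@68 -> ring=[2:NB,60:NA,68:NC]
Op 6: add ND@14 -> ring=[2:NB,14:ND,60:NA,68:NC]
Final route key 83: none >= 83, wrap to smallest pos 2 -> NB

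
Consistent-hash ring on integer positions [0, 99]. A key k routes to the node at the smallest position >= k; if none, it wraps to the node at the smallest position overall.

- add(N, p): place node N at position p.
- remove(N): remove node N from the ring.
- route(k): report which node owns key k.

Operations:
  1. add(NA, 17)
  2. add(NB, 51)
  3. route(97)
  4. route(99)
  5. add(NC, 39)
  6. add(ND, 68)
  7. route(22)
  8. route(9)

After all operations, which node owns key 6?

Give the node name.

Op 1: add NA@17 -> ring=[17:NA]
Op 2: add NB@51 -> ring=[17:NA,51:NB]
Op 3: route key 97: none >= 97, wrap to smallest pos 17 -> NA
Op 4: route key 99: none >= 99, wrap to smallest pos 17 -> NA
Op 5: add NC@39 -> ring=[17:NA,39:NC,51:NB]
Op 6: add ND@68 -> ring=[17:NA,39:NC,51:NB,68:ND]
Op 7: route key 22: smallest pos >= 22 is 39 -> NC
Op 8: route key 9: smallest pos >= 9 is 17 -> NA
Final route key 6: smallest pos >= 6 is 17 -> NA

Answer: NA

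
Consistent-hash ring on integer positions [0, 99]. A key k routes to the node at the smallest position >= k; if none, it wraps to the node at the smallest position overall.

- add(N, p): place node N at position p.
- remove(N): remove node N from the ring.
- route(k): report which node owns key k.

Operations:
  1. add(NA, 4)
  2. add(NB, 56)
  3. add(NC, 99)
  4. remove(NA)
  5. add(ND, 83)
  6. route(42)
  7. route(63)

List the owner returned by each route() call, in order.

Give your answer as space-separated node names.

Op 1: add NA@4 -> ring=[4:NA]
Op 2: add NB@56 -> ring=[4:NA,56:NB]
Op 3: add NC@99 -> ring=[4:NA,56:NB,99:NC]
Op 4: remove NA -> ring=[56:NB,99:NC]
Op 5: add ND@83 -> ring=[56:NB,83:ND,99:NC]
Op 6: route key 42: smallest pos >= 42 is 56 -> NB
Op 7: route key 63: smallest pos >= 63 is 83 -> ND

Answer: NB ND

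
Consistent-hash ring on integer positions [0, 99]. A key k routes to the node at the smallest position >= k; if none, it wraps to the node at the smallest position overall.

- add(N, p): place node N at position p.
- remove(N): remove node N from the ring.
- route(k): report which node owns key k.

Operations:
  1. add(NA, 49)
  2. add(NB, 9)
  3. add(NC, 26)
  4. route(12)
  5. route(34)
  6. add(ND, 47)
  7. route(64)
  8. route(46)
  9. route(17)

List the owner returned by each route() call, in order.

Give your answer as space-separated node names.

Answer: NC NA NB ND NC

Derivation:
Op 1: add NA@49 -> ring=[49:NA]
Op 2: add NB@9 -> ring=[9:NB,49:NA]
Op 3: add NC@26 -> ring=[9:NB,26:NC,49:NA]
Op 4: route key 12: smallest pos >= 12 is 26 -> NC
Op 5: route key 34: smallest pos >= 34 is 49 -> NA
Op 6: add ND@47 -> ring=[9:NB,26:NC,47:ND,49:NA]
Op 7: route key 64: none >= 64, wrap to smallest pos 9 -> NB
Op 8: route key 46: smallest pos >= 46 is 47 -> ND
Op 9: route key 17: smallest pos >= 17 is 26 -> NC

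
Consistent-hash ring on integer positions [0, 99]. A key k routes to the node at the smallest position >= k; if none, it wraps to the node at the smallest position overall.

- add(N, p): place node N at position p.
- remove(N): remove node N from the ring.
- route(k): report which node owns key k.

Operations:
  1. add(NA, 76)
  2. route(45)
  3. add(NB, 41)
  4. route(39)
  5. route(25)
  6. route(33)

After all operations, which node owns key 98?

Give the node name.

Op 1: add NA@76 -> ring=[76:NA]
Op 2: route key 45: smallest pos >= 45 is 76 -> NA
Op 3: add NB@41 -> ring=[41:NB,76:NA]
Op 4: route key 39: smallest pos >= 39 is 41 -> NB
Op 5: route key 25: smallest pos >= 25 is 41 -> NB
Op 6: route key 33: smallest pos >= 33 is 41 -> NB
Final route key 98: none >= 98, wrap to smallest pos 41 -> NB

Answer: NB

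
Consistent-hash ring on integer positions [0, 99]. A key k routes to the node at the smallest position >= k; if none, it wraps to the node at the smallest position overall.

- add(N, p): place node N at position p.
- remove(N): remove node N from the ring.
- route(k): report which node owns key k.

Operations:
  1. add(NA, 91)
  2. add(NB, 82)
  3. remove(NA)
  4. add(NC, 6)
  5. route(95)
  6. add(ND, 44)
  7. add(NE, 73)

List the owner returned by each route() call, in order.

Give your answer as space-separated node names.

Op 1: add NA@91 -> ring=[91:NA]
Op 2: add NB@82 -> ring=[82:NB,91:NA]
Op 3: remove NA -> ring=[82:NB]
Op 4: add NC@6 -> ring=[6:NC,82:NB]
Op 5: route key 95: none >= 95, wrap to smallest pos 6 -> NC
Op 6: add ND@44 -> ring=[6:NC,44:ND,82:NB]
Op 7: add NE@73 -> ring=[6:NC,44:ND,73:NE,82:NB]

Answer: NC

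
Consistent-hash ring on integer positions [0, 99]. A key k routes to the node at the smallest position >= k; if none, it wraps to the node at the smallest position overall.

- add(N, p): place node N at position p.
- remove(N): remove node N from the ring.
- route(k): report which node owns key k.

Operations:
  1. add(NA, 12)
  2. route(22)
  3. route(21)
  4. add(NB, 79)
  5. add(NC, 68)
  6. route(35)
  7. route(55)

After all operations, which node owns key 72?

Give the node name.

Op 1: add NA@12 -> ring=[12:NA]
Op 2: route key 22: none >= 22, wrap to smallest pos 12 -> NA
Op 3: route key 21: none >= 21, wrap to smallest pos 12 -> NA
Op 4: add NB@79 -> ring=[12:NA,79:NB]
Op 5: add NC@68 -> ring=[12:NA,68:NC,79:NB]
Op 6: route key 35: smallest pos >= 35 is 68 -> NC
Op 7: route key 55: smallest pos >= 55 is 68 -> NC
Final route key 72: smallest pos >= 72 is 79 -> NB

Answer: NB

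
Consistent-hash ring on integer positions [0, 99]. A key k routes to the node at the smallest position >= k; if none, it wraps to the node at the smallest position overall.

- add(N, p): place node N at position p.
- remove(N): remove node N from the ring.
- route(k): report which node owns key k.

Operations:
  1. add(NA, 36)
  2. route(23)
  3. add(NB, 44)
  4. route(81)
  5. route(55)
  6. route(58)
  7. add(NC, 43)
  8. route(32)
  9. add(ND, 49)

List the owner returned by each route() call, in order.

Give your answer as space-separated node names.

Op 1: add NA@36 -> ring=[36:NA]
Op 2: route key 23: smallest pos >= 23 is 36 -> NA
Op 3: add NB@44 -> ring=[36:NA,44:NB]
Op 4: route key 81: none >= 81, wrap to smallest pos 36 -> NA
Op 5: route key 55: none >= 55, wrap to smallest pos 36 -> NA
Op 6: route key 58: none >= 58, wrap to smallest pos 36 -> NA
Op 7: add NC@43 -> ring=[36:NA,43:NC,44:NB]
Op 8: route key 32: smallest pos >= 32 is 36 -> NA
Op 9: add ND@49 -> ring=[36:NA,43:NC,44:NB,49:ND]

Answer: NA NA NA NA NA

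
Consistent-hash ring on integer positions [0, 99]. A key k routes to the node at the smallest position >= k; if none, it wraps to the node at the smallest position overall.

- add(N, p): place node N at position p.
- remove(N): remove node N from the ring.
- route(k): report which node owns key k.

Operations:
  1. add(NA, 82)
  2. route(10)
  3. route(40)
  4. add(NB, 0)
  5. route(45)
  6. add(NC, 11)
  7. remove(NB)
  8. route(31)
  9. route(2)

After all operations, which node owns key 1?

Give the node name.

Op 1: add NA@82 -> ring=[82:NA]
Op 2: route key 10: smallest pos >= 10 is 82 -> NA
Op 3: route key 40: smallest pos >= 40 is 82 -> NA
Op 4: add NB@0 -> ring=[0:NB,82:NA]
Op 5: route key 45: smallest pos >= 45 is 82 -> NA
Op 6: add NC@11 -> ring=[0:NB,11:NC,82:NA]
Op 7: remove NB -> ring=[11:NC,82:NA]
Op 8: route key 31: smallest pos >= 31 is 82 -> NA
Op 9: route key 2: smallest pos >= 2 is 11 -> NC
Final route key 1: smallest pos >= 1 is 11 -> NC

Answer: NC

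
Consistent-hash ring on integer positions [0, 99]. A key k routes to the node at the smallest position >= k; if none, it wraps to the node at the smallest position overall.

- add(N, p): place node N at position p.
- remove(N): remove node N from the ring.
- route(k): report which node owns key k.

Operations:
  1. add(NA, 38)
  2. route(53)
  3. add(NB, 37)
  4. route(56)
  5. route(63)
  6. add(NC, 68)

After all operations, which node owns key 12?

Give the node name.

Answer: NB

Derivation:
Op 1: add NA@38 -> ring=[38:NA]
Op 2: route key 53: none >= 53, wrap to smallest pos 38 -> NA
Op 3: add NB@37 -> ring=[37:NB,38:NA]
Op 4: route key 56: none >= 56, wrap to smallest pos 37 -> NB
Op 5: route key 63: none >= 63, wrap to smallest pos 37 -> NB
Op 6: add NC@68 -> ring=[37:NB,38:NA,68:NC]
Final route key 12: smallest pos >= 12 is 37 -> NB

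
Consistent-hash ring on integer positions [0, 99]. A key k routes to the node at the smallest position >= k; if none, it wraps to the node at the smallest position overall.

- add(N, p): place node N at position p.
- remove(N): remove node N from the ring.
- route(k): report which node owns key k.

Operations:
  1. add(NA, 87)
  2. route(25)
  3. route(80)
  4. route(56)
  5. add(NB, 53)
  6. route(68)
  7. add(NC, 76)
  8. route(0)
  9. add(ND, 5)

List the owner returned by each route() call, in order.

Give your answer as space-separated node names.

Answer: NA NA NA NA NB

Derivation:
Op 1: add NA@87 -> ring=[87:NA]
Op 2: route key 25: smallest pos >= 25 is 87 -> NA
Op 3: route key 80: smallest pos >= 80 is 87 -> NA
Op 4: route key 56: smallest pos >= 56 is 87 -> NA
Op 5: add NB@53 -> ring=[53:NB,87:NA]
Op 6: route key 68: smallest pos >= 68 is 87 -> NA
Op 7: add NC@76 -> ring=[53:NB,76:NC,87:NA]
Op 8: route key 0: smallest pos >= 0 is 53 -> NB
Op 9: add ND@5 -> ring=[5:ND,53:NB,76:NC,87:NA]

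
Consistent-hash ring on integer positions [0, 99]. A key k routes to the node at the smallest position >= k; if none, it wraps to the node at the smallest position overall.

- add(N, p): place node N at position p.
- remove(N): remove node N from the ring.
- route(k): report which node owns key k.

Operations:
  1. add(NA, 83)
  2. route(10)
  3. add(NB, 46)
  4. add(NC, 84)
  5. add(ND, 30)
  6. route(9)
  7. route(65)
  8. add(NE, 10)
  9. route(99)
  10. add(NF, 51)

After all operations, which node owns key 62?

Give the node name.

Op 1: add NA@83 -> ring=[83:NA]
Op 2: route key 10: smallest pos >= 10 is 83 -> NA
Op 3: add NB@46 -> ring=[46:NB,83:NA]
Op 4: add NC@84 -> ring=[46:NB,83:NA,84:NC]
Op 5: add ND@30 -> ring=[30:ND,46:NB,83:NA,84:NC]
Op 6: route key 9: smallest pos >= 9 is 30 -> ND
Op 7: route key 65: smallest pos >= 65 is 83 -> NA
Op 8: add NE@10 -> ring=[10:NE,30:ND,46:NB,83:NA,84:NC]
Op 9: route key 99: none >= 99, wrap to smallest pos 10 -> NE
Op 10: add NF@51 -> ring=[10:NE,30:ND,46:NB,51:NF,83:NA,84:NC]
Final route key 62: smallest pos >= 62 is 83 -> NA

Answer: NA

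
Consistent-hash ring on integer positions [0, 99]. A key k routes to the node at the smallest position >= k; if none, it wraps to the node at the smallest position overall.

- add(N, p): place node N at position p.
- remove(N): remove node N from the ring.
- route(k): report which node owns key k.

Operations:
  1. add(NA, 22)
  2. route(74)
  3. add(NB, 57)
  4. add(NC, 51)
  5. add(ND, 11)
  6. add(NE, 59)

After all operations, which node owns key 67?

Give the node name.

Answer: ND

Derivation:
Op 1: add NA@22 -> ring=[22:NA]
Op 2: route key 74: none >= 74, wrap to smallest pos 22 -> NA
Op 3: add NB@57 -> ring=[22:NA,57:NB]
Op 4: add NC@51 -> ring=[22:NA,51:NC,57:NB]
Op 5: add ND@11 -> ring=[11:ND,22:NA,51:NC,57:NB]
Op 6: add NE@59 -> ring=[11:ND,22:NA,51:NC,57:NB,59:NE]
Final route key 67: none >= 67, wrap to smallest pos 11 -> ND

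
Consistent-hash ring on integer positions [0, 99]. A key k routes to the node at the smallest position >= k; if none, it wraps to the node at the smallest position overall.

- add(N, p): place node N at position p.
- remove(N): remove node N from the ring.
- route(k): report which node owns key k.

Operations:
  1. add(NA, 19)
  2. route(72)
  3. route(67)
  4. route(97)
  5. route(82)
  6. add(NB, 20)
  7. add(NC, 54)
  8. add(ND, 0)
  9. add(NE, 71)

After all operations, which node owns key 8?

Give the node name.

Answer: NA

Derivation:
Op 1: add NA@19 -> ring=[19:NA]
Op 2: route key 72: none >= 72, wrap to smallest pos 19 -> NA
Op 3: route key 67: none >= 67, wrap to smallest pos 19 -> NA
Op 4: route key 97: none >= 97, wrap to smallest pos 19 -> NA
Op 5: route key 82: none >= 82, wrap to smallest pos 19 -> NA
Op 6: add NB@20 -> ring=[19:NA,20:NB]
Op 7: add NC@54 -> ring=[19:NA,20:NB,54:NC]
Op 8: add ND@0 -> ring=[0:ND,19:NA,20:NB,54:NC]
Op 9: add NE@71 -> ring=[0:ND,19:NA,20:NB,54:NC,71:NE]
Final route key 8: smallest pos >= 8 is 19 -> NA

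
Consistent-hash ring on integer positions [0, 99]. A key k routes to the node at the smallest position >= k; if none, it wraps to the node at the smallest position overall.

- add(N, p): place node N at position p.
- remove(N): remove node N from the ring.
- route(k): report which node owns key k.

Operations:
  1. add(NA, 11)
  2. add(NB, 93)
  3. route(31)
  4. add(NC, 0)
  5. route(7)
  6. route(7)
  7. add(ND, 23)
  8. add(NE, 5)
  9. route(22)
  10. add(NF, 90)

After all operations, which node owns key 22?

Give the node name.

Answer: ND

Derivation:
Op 1: add NA@11 -> ring=[11:NA]
Op 2: add NB@93 -> ring=[11:NA,93:NB]
Op 3: route key 31: smallest pos >= 31 is 93 -> NB
Op 4: add NC@0 -> ring=[0:NC,11:NA,93:NB]
Op 5: route key 7: smallest pos >= 7 is 11 -> NA
Op 6: route key 7: smallest pos >= 7 is 11 -> NA
Op 7: add ND@23 -> ring=[0:NC,11:NA,23:ND,93:NB]
Op 8: add NE@5 -> ring=[0:NC,5:NE,11:NA,23:ND,93:NB]
Op 9: route key 22: smallest pos >= 22 is 23 -> ND
Op 10: add NF@90 -> ring=[0:NC,5:NE,11:NA,23:ND,90:NF,93:NB]
Final route key 22: smallest pos >= 22 is 23 -> ND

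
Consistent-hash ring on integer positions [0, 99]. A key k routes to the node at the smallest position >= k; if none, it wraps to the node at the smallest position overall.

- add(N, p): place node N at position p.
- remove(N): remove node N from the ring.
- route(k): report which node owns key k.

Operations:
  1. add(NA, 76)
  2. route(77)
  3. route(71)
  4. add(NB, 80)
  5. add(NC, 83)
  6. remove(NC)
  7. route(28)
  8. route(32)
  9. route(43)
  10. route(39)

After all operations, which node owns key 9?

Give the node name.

Answer: NA

Derivation:
Op 1: add NA@76 -> ring=[76:NA]
Op 2: route key 77: none >= 77, wrap to smallest pos 76 -> NA
Op 3: route key 71: smallest pos >= 71 is 76 -> NA
Op 4: add NB@80 -> ring=[76:NA,80:NB]
Op 5: add NC@83 -> ring=[76:NA,80:NB,83:NC]
Op 6: remove NC -> ring=[76:NA,80:NB]
Op 7: route key 28: smallest pos >= 28 is 76 -> NA
Op 8: route key 32: smallest pos >= 32 is 76 -> NA
Op 9: route key 43: smallest pos >= 43 is 76 -> NA
Op 10: route key 39: smallest pos >= 39 is 76 -> NA
Final route key 9: smallest pos >= 9 is 76 -> NA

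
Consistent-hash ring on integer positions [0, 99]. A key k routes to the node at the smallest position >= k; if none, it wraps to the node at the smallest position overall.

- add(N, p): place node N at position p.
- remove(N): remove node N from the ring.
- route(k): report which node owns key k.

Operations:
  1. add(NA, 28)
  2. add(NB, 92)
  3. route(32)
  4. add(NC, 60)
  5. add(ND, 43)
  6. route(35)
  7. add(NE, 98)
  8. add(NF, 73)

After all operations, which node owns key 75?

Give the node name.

Op 1: add NA@28 -> ring=[28:NA]
Op 2: add NB@92 -> ring=[28:NA,92:NB]
Op 3: route key 32: smallest pos >= 32 is 92 -> NB
Op 4: add NC@60 -> ring=[28:NA,60:NC,92:NB]
Op 5: add ND@43 -> ring=[28:NA,43:ND,60:NC,92:NB]
Op 6: route key 35: smallest pos >= 35 is 43 -> ND
Op 7: add NE@98 -> ring=[28:NA,43:ND,60:NC,92:NB,98:NE]
Op 8: add NF@73 -> ring=[28:NA,43:ND,60:NC,73:NF,92:NB,98:NE]
Final route key 75: smallest pos >= 75 is 92 -> NB

Answer: NB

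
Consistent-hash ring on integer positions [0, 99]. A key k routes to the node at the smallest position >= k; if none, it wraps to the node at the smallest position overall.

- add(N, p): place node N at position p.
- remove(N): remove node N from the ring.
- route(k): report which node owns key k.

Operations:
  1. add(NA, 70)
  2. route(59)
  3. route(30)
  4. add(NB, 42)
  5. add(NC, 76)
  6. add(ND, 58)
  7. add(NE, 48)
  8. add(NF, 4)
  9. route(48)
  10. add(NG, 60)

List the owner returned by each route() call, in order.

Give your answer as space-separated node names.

Op 1: add NA@70 -> ring=[70:NA]
Op 2: route key 59: smallest pos >= 59 is 70 -> NA
Op 3: route key 30: smallest pos >= 30 is 70 -> NA
Op 4: add NB@42 -> ring=[42:NB,70:NA]
Op 5: add NC@76 -> ring=[42:NB,70:NA,76:NC]
Op 6: add ND@58 -> ring=[42:NB,58:ND,70:NA,76:NC]
Op 7: add NE@48 -> ring=[42:NB,48:NE,58:ND,70:NA,76:NC]
Op 8: add NF@4 -> ring=[4:NF,42:NB,48:NE,58:ND,70:NA,76:NC]
Op 9: route key 48: smallest pos >= 48 is 48 -> NE
Op 10: add NG@60 -> ring=[4:NF,42:NB,48:NE,58:ND,60:NG,70:NA,76:NC]

Answer: NA NA NE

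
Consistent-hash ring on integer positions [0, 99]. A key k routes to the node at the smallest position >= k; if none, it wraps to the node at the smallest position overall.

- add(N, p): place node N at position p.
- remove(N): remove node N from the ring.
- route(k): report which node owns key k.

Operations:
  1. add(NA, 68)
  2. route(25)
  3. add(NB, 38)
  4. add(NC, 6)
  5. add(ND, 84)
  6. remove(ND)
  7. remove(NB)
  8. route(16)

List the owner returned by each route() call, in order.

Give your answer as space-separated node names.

Answer: NA NA

Derivation:
Op 1: add NA@68 -> ring=[68:NA]
Op 2: route key 25: smallest pos >= 25 is 68 -> NA
Op 3: add NB@38 -> ring=[38:NB,68:NA]
Op 4: add NC@6 -> ring=[6:NC,38:NB,68:NA]
Op 5: add ND@84 -> ring=[6:NC,38:NB,68:NA,84:ND]
Op 6: remove ND -> ring=[6:NC,38:NB,68:NA]
Op 7: remove NB -> ring=[6:NC,68:NA]
Op 8: route key 16: smallest pos >= 16 is 68 -> NA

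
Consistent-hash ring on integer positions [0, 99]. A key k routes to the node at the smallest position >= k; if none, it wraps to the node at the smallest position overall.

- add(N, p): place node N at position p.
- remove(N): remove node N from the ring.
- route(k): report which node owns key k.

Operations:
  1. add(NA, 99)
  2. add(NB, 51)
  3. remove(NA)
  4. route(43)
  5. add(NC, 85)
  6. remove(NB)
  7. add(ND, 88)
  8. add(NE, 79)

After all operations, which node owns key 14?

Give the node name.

Answer: NE

Derivation:
Op 1: add NA@99 -> ring=[99:NA]
Op 2: add NB@51 -> ring=[51:NB,99:NA]
Op 3: remove NA -> ring=[51:NB]
Op 4: route key 43: smallest pos >= 43 is 51 -> NB
Op 5: add NC@85 -> ring=[51:NB,85:NC]
Op 6: remove NB -> ring=[85:NC]
Op 7: add ND@88 -> ring=[85:NC,88:ND]
Op 8: add NE@79 -> ring=[79:NE,85:NC,88:ND]
Final route key 14: smallest pos >= 14 is 79 -> NE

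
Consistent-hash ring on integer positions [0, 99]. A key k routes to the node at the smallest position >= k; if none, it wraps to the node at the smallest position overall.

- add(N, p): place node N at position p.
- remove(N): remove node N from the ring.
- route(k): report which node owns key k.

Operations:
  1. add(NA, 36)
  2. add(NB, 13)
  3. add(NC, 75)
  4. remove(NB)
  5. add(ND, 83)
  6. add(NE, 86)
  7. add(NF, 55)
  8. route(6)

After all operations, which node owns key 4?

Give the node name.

Answer: NA

Derivation:
Op 1: add NA@36 -> ring=[36:NA]
Op 2: add NB@13 -> ring=[13:NB,36:NA]
Op 3: add NC@75 -> ring=[13:NB,36:NA,75:NC]
Op 4: remove NB -> ring=[36:NA,75:NC]
Op 5: add ND@83 -> ring=[36:NA,75:NC,83:ND]
Op 6: add NE@86 -> ring=[36:NA,75:NC,83:ND,86:NE]
Op 7: add NF@55 -> ring=[36:NA,55:NF,75:NC,83:ND,86:NE]
Op 8: route key 6: smallest pos >= 6 is 36 -> NA
Final route key 4: smallest pos >= 4 is 36 -> NA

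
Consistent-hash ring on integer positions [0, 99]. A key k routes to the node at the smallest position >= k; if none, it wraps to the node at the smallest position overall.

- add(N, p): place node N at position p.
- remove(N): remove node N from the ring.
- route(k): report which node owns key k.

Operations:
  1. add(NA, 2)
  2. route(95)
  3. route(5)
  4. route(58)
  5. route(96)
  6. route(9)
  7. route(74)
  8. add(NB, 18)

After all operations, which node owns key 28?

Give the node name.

Op 1: add NA@2 -> ring=[2:NA]
Op 2: route key 95: none >= 95, wrap to smallest pos 2 -> NA
Op 3: route key 5: none >= 5, wrap to smallest pos 2 -> NA
Op 4: route key 58: none >= 58, wrap to smallest pos 2 -> NA
Op 5: route key 96: none >= 96, wrap to smallest pos 2 -> NA
Op 6: route key 9: none >= 9, wrap to smallest pos 2 -> NA
Op 7: route key 74: none >= 74, wrap to smallest pos 2 -> NA
Op 8: add NB@18 -> ring=[2:NA,18:NB]
Final route key 28: none >= 28, wrap to smallest pos 2 -> NA

Answer: NA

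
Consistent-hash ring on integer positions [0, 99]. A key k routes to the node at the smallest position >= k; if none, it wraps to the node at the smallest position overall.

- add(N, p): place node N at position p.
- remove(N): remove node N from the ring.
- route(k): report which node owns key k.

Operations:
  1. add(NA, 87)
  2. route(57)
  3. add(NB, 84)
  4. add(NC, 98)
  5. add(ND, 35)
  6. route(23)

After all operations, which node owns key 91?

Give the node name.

Answer: NC

Derivation:
Op 1: add NA@87 -> ring=[87:NA]
Op 2: route key 57: smallest pos >= 57 is 87 -> NA
Op 3: add NB@84 -> ring=[84:NB,87:NA]
Op 4: add NC@98 -> ring=[84:NB,87:NA,98:NC]
Op 5: add ND@35 -> ring=[35:ND,84:NB,87:NA,98:NC]
Op 6: route key 23: smallest pos >= 23 is 35 -> ND
Final route key 91: smallest pos >= 91 is 98 -> NC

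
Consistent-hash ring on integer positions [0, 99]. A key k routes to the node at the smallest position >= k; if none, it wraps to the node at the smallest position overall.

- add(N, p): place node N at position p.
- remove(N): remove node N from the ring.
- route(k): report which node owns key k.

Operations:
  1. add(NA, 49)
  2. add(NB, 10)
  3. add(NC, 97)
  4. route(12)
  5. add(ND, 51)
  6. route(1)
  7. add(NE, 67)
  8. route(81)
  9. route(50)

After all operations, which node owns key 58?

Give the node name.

Answer: NE

Derivation:
Op 1: add NA@49 -> ring=[49:NA]
Op 2: add NB@10 -> ring=[10:NB,49:NA]
Op 3: add NC@97 -> ring=[10:NB,49:NA,97:NC]
Op 4: route key 12: smallest pos >= 12 is 49 -> NA
Op 5: add ND@51 -> ring=[10:NB,49:NA,51:ND,97:NC]
Op 6: route key 1: smallest pos >= 1 is 10 -> NB
Op 7: add NE@67 -> ring=[10:NB,49:NA,51:ND,67:NE,97:NC]
Op 8: route key 81: smallest pos >= 81 is 97 -> NC
Op 9: route key 50: smallest pos >= 50 is 51 -> ND
Final route key 58: smallest pos >= 58 is 67 -> NE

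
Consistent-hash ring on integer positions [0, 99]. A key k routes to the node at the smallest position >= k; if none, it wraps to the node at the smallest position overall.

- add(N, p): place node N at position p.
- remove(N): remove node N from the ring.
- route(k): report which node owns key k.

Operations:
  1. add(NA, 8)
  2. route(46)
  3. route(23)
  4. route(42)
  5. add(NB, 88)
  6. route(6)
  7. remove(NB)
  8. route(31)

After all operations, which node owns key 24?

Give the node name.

Op 1: add NA@8 -> ring=[8:NA]
Op 2: route key 46: none >= 46, wrap to smallest pos 8 -> NA
Op 3: route key 23: none >= 23, wrap to smallest pos 8 -> NA
Op 4: route key 42: none >= 42, wrap to smallest pos 8 -> NA
Op 5: add NB@88 -> ring=[8:NA,88:NB]
Op 6: route key 6: smallest pos >= 6 is 8 -> NA
Op 7: remove NB -> ring=[8:NA]
Op 8: route key 31: none >= 31, wrap to smallest pos 8 -> NA
Final route key 24: none >= 24, wrap to smallest pos 8 -> NA

Answer: NA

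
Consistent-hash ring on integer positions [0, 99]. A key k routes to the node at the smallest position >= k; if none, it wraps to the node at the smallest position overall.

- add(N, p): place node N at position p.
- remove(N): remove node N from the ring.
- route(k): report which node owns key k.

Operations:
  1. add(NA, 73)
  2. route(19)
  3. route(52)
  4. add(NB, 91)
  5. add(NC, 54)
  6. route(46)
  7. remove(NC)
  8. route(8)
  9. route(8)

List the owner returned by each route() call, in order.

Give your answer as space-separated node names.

Op 1: add NA@73 -> ring=[73:NA]
Op 2: route key 19: smallest pos >= 19 is 73 -> NA
Op 3: route key 52: smallest pos >= 52 is 73 -> NA
Op 4: add NB@91 -> ring=[73:NA,91:NB]
Op 5: add NC@54 -> ring=[54:NC,73:NA,91:NB]
Op 6: route key 46: smallest pos >= 46 is 54 -> NC
Op 7: remove NC -> ring=[73:NA,91:NB]
Op 8: route key 8: smallest pos >= 8 is 73 -> NA
Op 9: route key 8: smallest pos >= 8 is 73 -> NA

Answer: NA NA NC NA NA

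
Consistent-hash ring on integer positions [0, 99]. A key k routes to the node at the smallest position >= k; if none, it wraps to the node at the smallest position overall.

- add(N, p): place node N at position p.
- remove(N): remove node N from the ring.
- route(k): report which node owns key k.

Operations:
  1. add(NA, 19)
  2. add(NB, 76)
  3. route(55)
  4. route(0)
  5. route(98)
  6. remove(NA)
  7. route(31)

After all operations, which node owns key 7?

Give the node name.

Op 1: add NA@19 -> ring=[19:NA]
Op 2: add NB@76 -> ring=[19:NA,76:NB]
Op 3: route key 55: smallest pos >= 55 is 76 -> NB
Op 4: route key 0: smallest pos >= 0 is 19 -> NA
Op 5: route key 98: none >= 98, wrap to smallest pos 19 -> NA
Op 6: remove NA -> ring=[76:NB]
Op 7: route key 31: smallest pos >= 31 is 76 -> NB
Final route key 7: smallest pos >= 7 is 76 -> NB

Answer: NB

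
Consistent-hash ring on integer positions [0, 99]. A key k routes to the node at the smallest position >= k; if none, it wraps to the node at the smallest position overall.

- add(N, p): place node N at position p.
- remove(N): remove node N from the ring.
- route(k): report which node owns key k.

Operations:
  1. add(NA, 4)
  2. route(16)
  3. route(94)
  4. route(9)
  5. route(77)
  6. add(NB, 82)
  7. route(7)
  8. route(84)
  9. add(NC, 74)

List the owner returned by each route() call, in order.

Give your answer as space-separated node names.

Answer: NA NA NA NA NB NA

Derivation:
Op 1: add NA@4 -> ring=[4:NA]
Op 2: route key 16: none >= 16, wrap to smallest pos 4 -> NA
Op 3: route key 94: none >= 94, wrap to smallest pos 4 -> NA
Op 4: route key 9: none >= 9, wrap to smallest pos 4 -> NA
Op 5: route key 77: none >= 77, wrap to smallest pos 4 -> NA
Op 6: add NB@82 -> ring=[4:NA,82:NB]
Op 7: route key 7: smallest pos >= 7 is 82 -> NB
Op 8: route key 84: none >= 84, wrap to smallest pos 4 -> NA
Op 9: add NC@74 -> ring=[4:NA,74:NC,82:NB]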